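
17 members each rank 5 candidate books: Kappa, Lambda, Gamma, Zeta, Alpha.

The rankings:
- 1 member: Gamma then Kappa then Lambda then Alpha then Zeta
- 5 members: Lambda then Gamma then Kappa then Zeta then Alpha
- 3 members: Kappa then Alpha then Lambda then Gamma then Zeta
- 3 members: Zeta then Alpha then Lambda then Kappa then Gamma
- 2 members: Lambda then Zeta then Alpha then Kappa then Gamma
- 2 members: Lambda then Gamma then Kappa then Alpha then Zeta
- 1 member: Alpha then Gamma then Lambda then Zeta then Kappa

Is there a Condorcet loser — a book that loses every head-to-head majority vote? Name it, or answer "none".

Head-to-head results (17 members):
Kappa vs Lambda: 1+3 = 4 for Kappa, 13 for Lambda — Lambda by 13–4.
Kappa vs Gamma: Gamma, 9–8.
Kappa vs Zeta: Kappa wins 11–6.
Kappa vs Alpha: Kappa preferred on 1+5+3+2 = 11 ballots; Kappa wins 11–6.
Lambda vs Gamma: Lambda preferred on 5+3+3+2+2 = 15 ballots; Lambda wins 15–2.
Lambda vs Zeta: 14 to 3, Lambda.
Lambda–Alpha: Lambda 10–7.
Gamma vs Zeta: Gamma wins 12–5.
Gamma vs Alpha: 8 to 9, Alpha.
Zeta vs Alpha: 10 to 7, Zeta.
No book is winless: Kappa beats Zeta; Lambda beats Kappa; Gamma beats Kappa; Zeta beats Alpha; Alpha beats Gamma. There is no Condorcet loser.

none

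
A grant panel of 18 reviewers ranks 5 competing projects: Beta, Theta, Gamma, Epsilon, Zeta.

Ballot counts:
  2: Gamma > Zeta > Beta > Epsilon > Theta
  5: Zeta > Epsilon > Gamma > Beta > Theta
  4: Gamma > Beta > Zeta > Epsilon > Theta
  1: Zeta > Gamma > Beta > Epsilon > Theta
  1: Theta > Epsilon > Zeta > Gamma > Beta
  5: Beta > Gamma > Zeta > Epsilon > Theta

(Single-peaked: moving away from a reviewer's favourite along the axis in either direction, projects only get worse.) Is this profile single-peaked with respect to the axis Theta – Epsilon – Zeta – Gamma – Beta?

yes

Axis positions: Theta=1, Epsilon=2, Zeta=3, Gamma=4, Beta=5.
Faction 1 (peak Gamma at position 4): ranking walks positions 4-3-5-2-1, expanding outward from the peak — single-peaked.
Faction 2 (peak Zeta at position 3): ranking walks positions 3-2-4-5-1, expanding outward from the peak — single-peaked.
Faction 3 (peak Gamma at position 4): ranking walks positions 4-5-3-2-1, expanding outward from the peak — single-peaked.
Faction 4 (peak Zeta at position 3): ranking walks positions 3-4-5-2-1, expanding outward from the peak — single-peaked.
Faction 5 (peak Theta at position 1): ranking walks positions 1-2-3-4-5, expanding outward from the peak — single-peaked.
Faction 6 (peak Beta at position 5): ranking walks positions 5-4-3-2-1, expanding outward from the peak — single-peaked.
Every ranking is single-peaked on this axis.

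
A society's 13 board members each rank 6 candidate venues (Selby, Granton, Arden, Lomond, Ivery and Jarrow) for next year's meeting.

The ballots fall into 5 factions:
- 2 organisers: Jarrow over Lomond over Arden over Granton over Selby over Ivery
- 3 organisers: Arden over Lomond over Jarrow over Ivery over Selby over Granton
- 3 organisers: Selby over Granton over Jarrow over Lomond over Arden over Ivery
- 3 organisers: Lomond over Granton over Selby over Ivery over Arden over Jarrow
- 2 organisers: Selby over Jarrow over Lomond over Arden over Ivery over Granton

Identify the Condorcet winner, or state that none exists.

none

Check each pair by majority over 13 ballots:
Selby vs Granton: 3+3+2 = 8 for Selby, 5 for Granton — Selby by 8–5.
Selby vs Arden: 3+3+2 = 8 for Selby, 5 for Arden — Selby by 8–5.
Selby vs Lomond: 5 to 8, Lomond.
Selby vs Ivery: 2+3+3+2 = 10 for Selby, 3 for Ivery — Selby by 10–3.
Selby vs Jarrow: 8 to 5, Selby.
Granton vs Arden: Granton preferred on 3+3 = 6 ballots; Arden wins 7–6.
Granton vs Lomond: 3 to 10, Lomond.
Granton vs Ivery: Granton is ranked higher on 2+3+3 = 8 ballots, Ivery on 5. Granton wins 8–5.
Granton vs Jarrow: 3+3 = 6 for Granton, 7 for Jarrow — Jarrow by 7–6.
Arden vs Lomond: Arden is ranked higher on 3 ballots, Lomond on 10. Lomond wins 10–3.
Arden vs Ivery: Arden preferred on 2+3+3+2 = 10 ballots; Arden wins 10–3.
Arden vs Jarrow: Arden is ranked higher on 3+3 = 6 ballots, Jarrow on 7. Jarrow wins 7–6.
Lomond vs Ivery: Lomond is ranked higher on 2+3+3+3+2 = 13 ballots, Ivery on 0. Lomond wins 13–0.
Lomond vs Jarrow: Lomond preferred on 3+3 = 6 ballots; Jarrow wins 7–6.
Ivery vs Jarrow: 3 for Ivery, 10 for Jarrow — Jarrow by 10–3.
Every city loses at least once (Selby loses to Lomond; Granton loses to Selby; Arden loses to Selby; Lomond loses to Jarrow; Ivery loses to Selby; Jarrow loses to Selby). The majority relation contains the cycle Selby beats Jarrow beats Lomond beats Selby, so there is no Condorcet winner.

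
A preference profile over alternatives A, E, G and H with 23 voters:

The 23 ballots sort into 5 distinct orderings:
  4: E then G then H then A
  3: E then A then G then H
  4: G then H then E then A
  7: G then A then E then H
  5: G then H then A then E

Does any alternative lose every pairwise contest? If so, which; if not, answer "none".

Pairwise majorities:
A vs E: A wins 12–11.
A vs G: G, 20–3.
A–H: H 13–10.
E–G: G 16–7.
E vs H: E, 14–9.
G vs H: G preferred on 4+3+4+7+5 = 23 ballots; G wins 23–0.
Each alternative has at least one pairwise win (A beats E; E beats H; G beats A; H beats A) — no Condorcet loser.

none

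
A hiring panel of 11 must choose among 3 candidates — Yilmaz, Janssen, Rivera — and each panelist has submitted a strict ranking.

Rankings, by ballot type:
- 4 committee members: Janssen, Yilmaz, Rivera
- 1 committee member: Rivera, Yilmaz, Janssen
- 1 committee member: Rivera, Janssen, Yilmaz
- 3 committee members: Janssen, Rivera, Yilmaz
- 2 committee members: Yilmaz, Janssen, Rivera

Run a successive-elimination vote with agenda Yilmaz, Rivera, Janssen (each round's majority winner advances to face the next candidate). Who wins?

Round 1: Yilmaz vs Rivera — 6–5, Yilmaz advances.
Round 2: Yilmaz vs Janssen — 3–8, Janssen advances.
Janssen survives the agenda.

Janssen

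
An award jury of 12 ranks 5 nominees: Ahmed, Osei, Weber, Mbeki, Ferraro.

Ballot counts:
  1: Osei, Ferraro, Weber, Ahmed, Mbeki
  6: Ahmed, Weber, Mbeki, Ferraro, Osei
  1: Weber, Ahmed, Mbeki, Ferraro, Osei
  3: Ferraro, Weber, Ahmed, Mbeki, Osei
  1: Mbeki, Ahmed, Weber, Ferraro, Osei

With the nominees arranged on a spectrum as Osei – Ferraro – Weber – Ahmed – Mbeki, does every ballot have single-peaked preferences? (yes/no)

Axis positions: Osei=1, Ferraro=2, Weber=3, Ahmed=4, Mbeki=5.
Cluster 1 (peak Osei at position 1): ranking walks positions 1-2-3-4-5, expanding outward from the peak — single-peaked.
Cluster 2 (peak Ahmed at position 4): ranking walks positions 4-3-5-2-1, expanding outward from the peak — single-peaked.
Cluster 3 (peak Weber at position 3): ranking walks positions 3-4-5-2-1, expanding outward from the peak — single-peaked.
Cluster 4 (peak Ferraro at position 2): ranking walks positions 2-3-4-5-1, expanding outward from the peak — single-peaked.
Cluster 5 (peak Mbeki at position 5): ranking walks positions 5-4-3-2-1, expanding outward from the peak — single-peaked.
Every ranking is single-peaked on this axis.

yes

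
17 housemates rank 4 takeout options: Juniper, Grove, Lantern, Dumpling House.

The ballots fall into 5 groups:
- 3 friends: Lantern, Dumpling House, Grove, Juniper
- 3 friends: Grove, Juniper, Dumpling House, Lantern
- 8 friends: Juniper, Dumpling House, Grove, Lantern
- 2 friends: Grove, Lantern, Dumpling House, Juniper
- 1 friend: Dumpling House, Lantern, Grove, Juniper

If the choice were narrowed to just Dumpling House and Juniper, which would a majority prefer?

Juniper

Ballots ranking Dumpling House above Juniper: 3 + 2 + 1 = 6.
Ballots ranking Juniper above Dumpling House: 17 − 6 = 11.
Juniper wins the head-to-head 11–6.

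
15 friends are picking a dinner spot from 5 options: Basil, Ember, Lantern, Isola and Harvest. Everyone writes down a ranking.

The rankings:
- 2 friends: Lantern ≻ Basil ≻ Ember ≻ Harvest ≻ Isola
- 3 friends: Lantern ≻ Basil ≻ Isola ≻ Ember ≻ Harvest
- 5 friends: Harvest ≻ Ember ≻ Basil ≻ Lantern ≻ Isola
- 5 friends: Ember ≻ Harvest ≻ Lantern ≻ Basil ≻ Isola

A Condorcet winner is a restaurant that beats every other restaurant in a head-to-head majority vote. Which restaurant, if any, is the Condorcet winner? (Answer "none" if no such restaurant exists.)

Check each pair by majority over 15 ballots:
Basil vs Ember: 5 to 10, Ember.
Basil vs Lantern: 5 for Basil, 10 for Lantern — Lantern by 10–5.
Basil vs Isola: 15 to 0, Basil.
Basil vs Harvest: Basil preferred on 2+3 = 5 ballots; Harvest wins 10–5.
Ember vs Lantern: Ember preferred on 5+5 = 10 ballots; Ember wins 10–5.
Ember vs Isola: 12 to 3, Ember.
Ember vs Harvest: Ember preferred on 2+3+5 = 10 ballots; Ember wins 10–5.
Lantern vs Isola: 15 to 0, Lantern.
Lantern vs Harvest: Lantern preferred on 2+3 = 5 ballots; Harvest wins 10–5.
Isola vs Harvest: Isola preferred on 3 ballots; Harvest wins 12–3.
Only Ember has no losses; Ember is the Condorcet winner.

Ember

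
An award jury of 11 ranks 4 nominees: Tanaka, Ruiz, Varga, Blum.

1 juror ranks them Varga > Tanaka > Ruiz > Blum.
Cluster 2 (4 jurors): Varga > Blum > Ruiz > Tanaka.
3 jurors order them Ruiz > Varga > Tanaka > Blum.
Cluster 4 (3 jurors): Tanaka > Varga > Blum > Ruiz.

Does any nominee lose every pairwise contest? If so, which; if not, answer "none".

Head-to-head results (11 jurors):
Tanaka vs Ruiz: Ruiz, 7–4.
Tanaka–Varga: Varga 8–3.
Tanaka vs Blum: Tanaka wins 7–4.
Ruiz–Varga: Varga 8–3.
Ruiz vs Blum: Blum, 7–4.
Varga–Blum: Varga 11–0.
Each nominee has at least one pairwise win (Tanaka beats Blum; Ruiz beats Tanaka; Varga beats Tanaka; Blum beats Ruiz) — no Condorcet loser.

none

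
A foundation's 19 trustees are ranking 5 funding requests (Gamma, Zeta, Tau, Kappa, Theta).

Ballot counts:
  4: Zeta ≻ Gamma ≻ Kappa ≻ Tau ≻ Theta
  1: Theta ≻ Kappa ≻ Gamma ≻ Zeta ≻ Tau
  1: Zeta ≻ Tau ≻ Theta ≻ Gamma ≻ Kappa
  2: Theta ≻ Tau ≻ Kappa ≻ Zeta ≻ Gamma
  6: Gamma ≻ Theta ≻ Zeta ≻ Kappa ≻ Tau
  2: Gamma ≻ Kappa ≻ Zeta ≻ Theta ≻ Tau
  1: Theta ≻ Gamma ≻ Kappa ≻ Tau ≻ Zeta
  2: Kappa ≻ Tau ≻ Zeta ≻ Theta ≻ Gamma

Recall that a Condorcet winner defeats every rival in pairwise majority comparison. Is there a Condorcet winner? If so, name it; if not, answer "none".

Head-to-head results (19 reviewers):
Gamma vs Zeta: 1+6+2+1 = 10 for Gamma, 9 for Zeta — Gamma by 10–9.
Gamma vs Tau: 4+1+6+2+1 = 14 for Gamma, 5 for Tau — Gamma by 14–5.
Gamma–Kappa: Gamma 14–5.
Gamma–Theta: Gamma 12–7.
Zeta–Tau: Zeta 14–5.
Zeta vs Kappa: Zeta preferred on 4+1+6 = 11 ballots; Zeta wins 11–8.
Zeta vs Theta: Theta wins 10–9.
Tau vs Kappa: Tau is ranked higher on 1+2 = 3 ballots, Kappa on 16. Kappa wins 16–3.
Tau vs Theta: 7 to 12, Theta.
Kappa vs Theta: 8 to 11, Theta.
Gamma beats each of Zeta, Tau, Kappa, Theta — Gamma is the Condorcet winner.

Gamma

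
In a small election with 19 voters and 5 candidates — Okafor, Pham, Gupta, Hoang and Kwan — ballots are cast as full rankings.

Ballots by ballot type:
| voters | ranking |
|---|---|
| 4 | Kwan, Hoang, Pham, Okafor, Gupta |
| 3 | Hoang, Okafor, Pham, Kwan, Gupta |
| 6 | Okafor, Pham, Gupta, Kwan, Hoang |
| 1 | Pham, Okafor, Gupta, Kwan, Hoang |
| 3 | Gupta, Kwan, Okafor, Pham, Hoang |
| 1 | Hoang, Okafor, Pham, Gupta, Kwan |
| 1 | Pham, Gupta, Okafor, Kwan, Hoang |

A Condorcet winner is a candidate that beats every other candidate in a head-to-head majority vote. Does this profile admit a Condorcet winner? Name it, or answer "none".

Check each pair by majority over 19 ballots:
Okafor–Pham: Okafor 13–6.
Okafor vs Gupta: Okafor wins 15–4.
Okafor vs Hoang: Okafor wins 11–8.
Okafor vs Kwan: Okafor, 12–7.
Pham vs Gupta: Pham wins 16–3.
Pham vs Hoang: Pham wins 11–8.
Pham vs Kwan: Pham, 12–7.
Gupta vs Hoang: Gupta wins 11–8.
Gupta–Kwan: Gupta 12–7.
Hoang vs Kwan: Kwan, 15–4.
Okafor wins every pairwise contest, so Okafor is the Condorcet winner.

Okafor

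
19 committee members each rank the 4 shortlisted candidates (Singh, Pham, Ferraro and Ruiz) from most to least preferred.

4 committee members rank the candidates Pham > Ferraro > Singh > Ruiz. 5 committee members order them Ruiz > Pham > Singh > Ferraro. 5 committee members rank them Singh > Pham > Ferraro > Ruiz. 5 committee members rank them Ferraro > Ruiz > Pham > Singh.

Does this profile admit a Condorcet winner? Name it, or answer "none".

Check each pair by majority over 19 ballots:
Singh vs Pham: 5 for Singh, 14 for Pham — Pham by 14–5.
Singh vs Ferraro: Singh preferred on 5+5 = 10 ballots; Singh wins 10–9.
Singh vs Ruiz: 9 to 10, Ruiz.
Pham vs Ferraro: Pham is ranked higher on 4+5+5 = 14 ballots, Ferraro on 5. Pham wins 14–5.
Pham vs Ruiz: 4+5 = 9 for Pham, 10 for Ruiz — Ruiz by 10–9.
Ferraro vs Ruiz: Ferraro preferred on 4+5+5 = 14 ballots; Ferraro wins 14–5.
No candidate is unbeaten: Singh loses to Pham; Pham loses to Ruiz; Ferraro loses to Singh; Ruiz loses to Ferraro. In particular Singh beats Ferraro beats Ruiz beats Singh is a majority cycle — no Condorcet winner exists.

none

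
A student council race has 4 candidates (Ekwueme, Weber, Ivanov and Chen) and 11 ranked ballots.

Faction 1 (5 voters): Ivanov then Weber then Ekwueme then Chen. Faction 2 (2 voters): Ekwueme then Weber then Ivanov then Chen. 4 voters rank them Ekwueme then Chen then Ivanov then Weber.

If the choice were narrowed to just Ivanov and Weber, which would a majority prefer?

Ballots ranking Ivanov above Weber: 5 + 4 = 9.
Ballots ranking Weber above Ivanov: 11 − 9 = 2.
Ivanov wins the head-to-head 9–2.

Ivanov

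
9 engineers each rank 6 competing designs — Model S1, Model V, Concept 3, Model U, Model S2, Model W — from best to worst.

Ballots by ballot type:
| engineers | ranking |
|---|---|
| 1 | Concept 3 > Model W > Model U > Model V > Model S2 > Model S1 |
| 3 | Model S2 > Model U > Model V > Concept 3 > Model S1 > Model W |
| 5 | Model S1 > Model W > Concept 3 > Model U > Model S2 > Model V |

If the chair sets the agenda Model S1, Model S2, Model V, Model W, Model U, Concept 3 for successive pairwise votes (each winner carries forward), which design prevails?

Model S1

Round 1: Model S1 vs Model S2 — 5–4, Model S1 advances.
Round 2: Model S1 vs Model V — 5–4, Model S1 advances.
Round 3: Model S1 vs Model W — 8–1, Model S1 advances.
Round 4: Model S1 vs Model U — 5–4, Model S1 advances.
Round 5: Model S1 vs Concept 3 — 5–4, Model S1 advances.
Model S1 survives the agenda.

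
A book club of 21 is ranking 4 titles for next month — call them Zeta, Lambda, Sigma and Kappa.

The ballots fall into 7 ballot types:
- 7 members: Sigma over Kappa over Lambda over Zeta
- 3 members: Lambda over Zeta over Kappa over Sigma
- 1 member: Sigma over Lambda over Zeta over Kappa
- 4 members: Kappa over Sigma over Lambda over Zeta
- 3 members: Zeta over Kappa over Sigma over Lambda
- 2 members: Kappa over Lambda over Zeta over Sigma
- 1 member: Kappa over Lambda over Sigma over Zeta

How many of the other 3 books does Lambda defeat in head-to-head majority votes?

Lambda against each rival (21 members):
Lambda vs Zeta: Lambda preferred on 7+3+1+4+2+1 = 18 ballots; Lambda wins 18–3.
Lambda–Sigma: Sigma 15–6.
Lambda vs Kappa: Lambda is ranked higher on 3+1 = 4 ballots, Kappa on 17. Kappa wins 17–4.
Lambda beats Zeta; loses to Sigma, Kappa — 1 pairwise win.

1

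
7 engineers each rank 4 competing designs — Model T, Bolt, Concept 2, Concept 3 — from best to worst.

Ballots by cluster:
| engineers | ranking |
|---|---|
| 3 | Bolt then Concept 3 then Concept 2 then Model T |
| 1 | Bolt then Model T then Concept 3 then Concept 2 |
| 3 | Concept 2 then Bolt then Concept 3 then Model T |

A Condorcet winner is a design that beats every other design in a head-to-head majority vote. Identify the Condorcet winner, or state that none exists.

Check each pair by majority over 7 ballots:
Model T–Bolt: Bolt 7–0.
Model T vs Concept 2: Concept 2 wins 6–1.
Model T vs Concept 3: Concept 3, 6–1.
Bolt vs Concept 2: Bolt, 4–3.
Bolt–Concept 3: Bolt 7–0.
Concept 2–Concept 3: Concept 3 4–3.
Bolt defeats every rival head-to-head and is the Condorcet winner.

Bolt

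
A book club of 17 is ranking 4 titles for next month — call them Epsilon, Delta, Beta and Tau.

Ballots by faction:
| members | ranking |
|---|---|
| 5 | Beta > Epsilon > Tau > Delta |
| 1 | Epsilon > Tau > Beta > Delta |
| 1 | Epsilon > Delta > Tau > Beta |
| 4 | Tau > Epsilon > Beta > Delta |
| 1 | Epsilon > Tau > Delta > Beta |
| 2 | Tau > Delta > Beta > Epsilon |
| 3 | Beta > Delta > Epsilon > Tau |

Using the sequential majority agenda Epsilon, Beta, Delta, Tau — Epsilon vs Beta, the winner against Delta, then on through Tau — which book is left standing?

Round 1: Epsilon vs Beta — 7–10, Beta advances.
Round 2: Beta vs Delta — 13–4, Beta advances.
Round 3: Beta vs Tau — 8–9, Tau advances.
The agenda winner is Tau.

Tau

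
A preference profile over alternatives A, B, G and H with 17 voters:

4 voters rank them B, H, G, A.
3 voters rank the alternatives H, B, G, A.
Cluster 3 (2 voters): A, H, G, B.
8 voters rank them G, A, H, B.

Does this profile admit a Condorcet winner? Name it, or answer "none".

Head-to-head results (17 voters):
A–B: A 10–7.
A–G: G 15–2.
A vs H: A, 10–7.
B–G: G 10–7.
B vs H: H wins 13–4.
G–H: H 9–8.
Each alternative drops at least one matchup (A loses to G; B loses to A; G loses to H; H loses to A); the cycle A → H → G → A rules out a Condorcet winner.

none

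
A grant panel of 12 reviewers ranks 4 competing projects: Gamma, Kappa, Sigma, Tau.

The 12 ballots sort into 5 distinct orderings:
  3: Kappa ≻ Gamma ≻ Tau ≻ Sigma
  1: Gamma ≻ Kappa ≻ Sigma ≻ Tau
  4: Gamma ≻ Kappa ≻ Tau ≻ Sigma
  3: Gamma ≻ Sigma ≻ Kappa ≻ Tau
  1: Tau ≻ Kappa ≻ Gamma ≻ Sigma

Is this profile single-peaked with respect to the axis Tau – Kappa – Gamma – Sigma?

yes

Axis positions: Tau=1, Kappa=2, Gamma=3, Sigma=4.
Ballot type 1 (peak Kappa at position 2): ranking walks positions 2-3-1-4, expanding outward from the peak — single-peaked.
Ballot type 2 (peak Gamma at position 3): ranking walks positions 3-2-4-1, expanding outward from the peak — single-peaked.
Ballot type 3 (peak Gamma at position 3): ranking walks positions 3-2-1-4, expanding outward from the peak — single-peaked.
Ballot type 4 (peak Gamma at position 3): ranking walks positions 3-4-2-1, expanding outward from the peak — single-peaked.
Ballot type 5 (peak Tau at position 1): ranking walks positions 1-2-3-4, expanding outward from the peak — single-peaked.
Every ranking is single-peaked on this axis.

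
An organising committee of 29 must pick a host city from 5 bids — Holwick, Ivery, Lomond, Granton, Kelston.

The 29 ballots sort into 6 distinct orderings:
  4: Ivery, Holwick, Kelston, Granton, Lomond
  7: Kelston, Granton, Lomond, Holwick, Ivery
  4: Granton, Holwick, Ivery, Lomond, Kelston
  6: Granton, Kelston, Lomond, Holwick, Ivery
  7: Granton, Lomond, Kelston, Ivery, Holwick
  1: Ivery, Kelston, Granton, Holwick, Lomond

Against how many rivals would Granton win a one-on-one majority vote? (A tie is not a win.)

4

Granton against each rival (29 organisers):
Granton vs Holwick: Granton, 25–4.
Granton–Ivery: Granton 24–5.
Granton vs Lomond: Granton wins 29–0.
Granton vs Kelston: Granton wins 17–12.
Granton beats Holwick, Ivery, Lomond, Kelston — 4 pairwise wins.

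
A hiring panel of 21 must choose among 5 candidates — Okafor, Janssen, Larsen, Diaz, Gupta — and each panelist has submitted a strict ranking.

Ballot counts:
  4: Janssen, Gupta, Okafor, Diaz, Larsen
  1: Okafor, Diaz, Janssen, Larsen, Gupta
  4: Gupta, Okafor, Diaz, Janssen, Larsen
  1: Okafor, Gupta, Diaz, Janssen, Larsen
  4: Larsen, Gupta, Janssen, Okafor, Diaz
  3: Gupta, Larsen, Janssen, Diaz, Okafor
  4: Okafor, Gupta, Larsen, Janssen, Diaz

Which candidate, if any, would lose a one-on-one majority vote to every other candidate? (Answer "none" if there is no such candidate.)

Pairwise majorities:
Okafor vs Janssen: Janssen, 11–10.
Okafor vs Larsen: Okafor is ranked higher on 4+1+4+1+4 = 14 ballots, Larsen on 7. Okafor wins 14–7.
Okafor vs Diaz: Okafor wins 18–3.
Okafor–Gupta: Gupta 15–6.
Janssen vs Larsen: Larsen wins 11–10.
Janssen vs Diaz: Janssen wins 15–6.
Janssen vs Gupta: Gupta wins 16–5.
Larsen vs Diaz: 11 to 10, Larsen.
Larsen vs Gupta: Gupta, 16–5.
Diaz vs Gupta: Gupta wins 20–1.
Diaz is beaten in every head-to-head and is the Condorcet loser.

Diaz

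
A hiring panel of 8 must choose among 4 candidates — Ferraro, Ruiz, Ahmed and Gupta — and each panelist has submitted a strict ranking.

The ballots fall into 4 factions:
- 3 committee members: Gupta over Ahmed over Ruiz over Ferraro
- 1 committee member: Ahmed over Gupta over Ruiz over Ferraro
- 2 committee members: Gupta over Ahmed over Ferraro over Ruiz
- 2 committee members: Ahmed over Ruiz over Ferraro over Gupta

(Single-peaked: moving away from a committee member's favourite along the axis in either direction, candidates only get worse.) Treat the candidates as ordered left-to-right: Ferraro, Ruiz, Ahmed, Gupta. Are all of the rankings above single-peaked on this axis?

Axis positions: Ferraro=1, Ruiz=2, Ahmed=3, Gupta=4.
Faction 1 (peak Gupta at position 4): ranking walks positions 4-3-2-1, expanding outward from the peak — single-peaked.
Faction 2 (peak Ahmed at position 3): ranking walks positions 3-4-2-1, expanding outward from the peak — single-peaked.
Faction 3: ranking walks positions 4-3-1-2; Ferraro is ranked above Ruiz even though Ruiz lies between Ferraro and the peak Gupta on the axis — preferences dip and rise again. Not single-peaked.
Faction 4 (peak Ahmed at position 3): ranking walks positions 3-2-1-4, expanding outward from the peak — single-peaked.
Faction 3 violates single-peakedness, so the profile is not single-peaked on this axis.

no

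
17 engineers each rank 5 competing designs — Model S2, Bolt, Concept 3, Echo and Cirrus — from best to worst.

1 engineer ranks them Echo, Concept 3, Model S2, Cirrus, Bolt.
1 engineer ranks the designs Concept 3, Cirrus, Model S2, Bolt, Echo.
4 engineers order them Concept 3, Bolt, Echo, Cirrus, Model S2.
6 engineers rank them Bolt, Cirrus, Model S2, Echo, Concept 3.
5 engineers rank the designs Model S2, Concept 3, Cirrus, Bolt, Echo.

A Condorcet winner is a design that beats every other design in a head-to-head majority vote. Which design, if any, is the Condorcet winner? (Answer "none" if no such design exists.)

Head-to-head results (17 engineers):
Model S2 vs Bolt: Bolt wins 10–7.
Model S2 vs Concept 3: Model S2, 11–6.
Model S2–Echo: Model S2 12–5.
Model S2–Cirrus: Cirrus 11–6.
Bolt vs Concept 3: Concept 3, 11–6.
Bolt–Echo: Bolt 16–1.
Bolt vs Cirrus: Bolt wins 10–7.
Concept 3 vs Echo: Concept 3, 10–7.
Concept 3 vs Cirrus: Concept 3, 11–6.
Echo vs Cirrus: Cirrus wins 12–5.
No design is unbeaten: Model S2 loses to Bolt; Bolt loses to Concept 3; Concept 3 loses to Model S2; Echo loses to Model S2; Cirrus loses to Bolt. In particular Model S2 > Concept 3 > Bolt > Model S2 is a majority cycle — no Condorcet winner exists.

none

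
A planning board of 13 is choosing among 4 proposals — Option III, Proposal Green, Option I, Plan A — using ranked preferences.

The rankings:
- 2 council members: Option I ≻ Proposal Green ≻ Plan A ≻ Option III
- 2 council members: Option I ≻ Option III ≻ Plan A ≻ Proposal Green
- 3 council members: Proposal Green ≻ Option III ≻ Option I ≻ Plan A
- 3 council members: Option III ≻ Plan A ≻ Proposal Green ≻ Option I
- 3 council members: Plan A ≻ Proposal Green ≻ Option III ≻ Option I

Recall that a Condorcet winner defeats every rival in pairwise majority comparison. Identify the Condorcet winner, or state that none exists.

none

Head-to-head results (13 council members):
Option III vs Proposal Green: Proposal Green wins 8–5.
Option III vs Option I: Option III wins 9–4.
Option III vs Plan A: Option III wins 8–5.
Proposal Green–Option I: Proposal Green 9–4.
Proposal Green vs Plan A: Plan A wins 8–5.
Option I vs Plan A: 2+2+3 = 7 for Option I, 6 for Plan A — Option I by 7–6.
Each option drops at least one matchup (Option III loses to Proposal Green; Proposal Green loses to Plan A; Option I loses to Option III; Plan A loses to Option III); the cycle Option III → Plan A → Proposal Green → Option III rules out a Condorcet winner.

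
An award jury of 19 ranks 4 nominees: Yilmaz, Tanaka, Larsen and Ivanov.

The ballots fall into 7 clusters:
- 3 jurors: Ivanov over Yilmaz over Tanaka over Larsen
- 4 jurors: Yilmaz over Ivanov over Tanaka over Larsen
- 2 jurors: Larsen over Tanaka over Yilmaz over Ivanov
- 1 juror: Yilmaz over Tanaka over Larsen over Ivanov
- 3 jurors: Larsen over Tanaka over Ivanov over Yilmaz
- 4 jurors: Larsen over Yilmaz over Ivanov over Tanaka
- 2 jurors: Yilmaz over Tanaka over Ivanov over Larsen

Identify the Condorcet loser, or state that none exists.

none

Pairwise majorities:
Yilmaz vs Tanaka: Yilmaz, 14–5.
Yilmaz vs Larsen: Yilmaz wins 10–9.
Yilmaz–Ivanov: Yilmaz 13–6.
Tanaka vs Larsen: 3+4+1+2 = 10 for Tanaka, 9 for Larsen — Tanaka by 10–9.
Tanaka vs Ivanov: Ivanov wins 11–8.
Larsen–Ivanov: Larsen 10–9.
Every nominee wins at least one matchup (Yilmaz beats Tanaka; Tanaka beats Larsen; Larsen beats Ivanov; Ivanov beats Tanaka), so there is no Condorcet loser.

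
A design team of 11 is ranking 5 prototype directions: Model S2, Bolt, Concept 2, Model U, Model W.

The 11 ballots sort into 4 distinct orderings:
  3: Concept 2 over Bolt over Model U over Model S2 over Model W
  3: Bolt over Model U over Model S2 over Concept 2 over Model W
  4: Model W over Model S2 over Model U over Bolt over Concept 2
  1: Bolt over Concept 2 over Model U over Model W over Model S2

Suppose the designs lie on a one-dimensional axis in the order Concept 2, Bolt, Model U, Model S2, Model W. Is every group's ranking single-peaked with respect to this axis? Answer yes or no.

Axis positions: Concept 2=1, Bolt=2, Model U=3, Model S2=4, Model W=5.
Group 1 (peak Concept 2 at position 1): ranking walks positions 1-2-3-4-5, expanding outward from the peak — single-peaked.
Group 2 (peak Bolt at position 2): ranking walks positions 2-3-4-1-5, expanding outward from the peak — single-peaked.
Group 3 (peak Model W at position 5): ranking walks positions 5-4-3-2-1, expanding outward from the peak — single-peaked.
Group 4: ranking walks positions 2-1-3-5-4; Model W is ranked above Model S2 even though Model S2 lies between Model W and the peak Bolt on the axis — preferences dip and rise again. Not single-peaked.
Group 4 violates single-peakedness, so the profile is not single-peaked on this axis.

no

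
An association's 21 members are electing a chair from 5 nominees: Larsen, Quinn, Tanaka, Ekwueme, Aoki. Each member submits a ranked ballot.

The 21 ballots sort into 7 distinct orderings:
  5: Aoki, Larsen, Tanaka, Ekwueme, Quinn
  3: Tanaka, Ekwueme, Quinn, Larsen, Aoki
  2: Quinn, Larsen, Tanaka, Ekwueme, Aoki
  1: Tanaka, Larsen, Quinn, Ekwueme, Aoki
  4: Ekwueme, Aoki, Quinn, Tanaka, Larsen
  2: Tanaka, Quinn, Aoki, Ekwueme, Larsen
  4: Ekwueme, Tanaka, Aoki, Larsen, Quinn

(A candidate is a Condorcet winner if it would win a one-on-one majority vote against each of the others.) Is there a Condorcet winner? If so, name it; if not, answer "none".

Tanaka

Check each pair by majority over 21 ballots:
Larsen vs Quinn: Quinn wins 11–10.
Larsen vs Tanaka: Tanaka, 14–7.
Larsen–Ekwueme: Ekwueme 13–8.
Larsen–Aoki: Aoki 15–6.
Quinn vs Tanaka: Tanaka, 15–6.
Quinn vs Ekwueme: Ekwueme, 16–5.
Quinn–Aoki: Aoki 13–8.
Tanaka vs Ekwueme: Tanaka wins 13–8.
Tanaka vs Aoki: Tanaka, 12–9.
Ekwueme–Aoki: Ekwueme 14–7.
Tanaka defeats every rival head-to-head and is the Condorcet winner.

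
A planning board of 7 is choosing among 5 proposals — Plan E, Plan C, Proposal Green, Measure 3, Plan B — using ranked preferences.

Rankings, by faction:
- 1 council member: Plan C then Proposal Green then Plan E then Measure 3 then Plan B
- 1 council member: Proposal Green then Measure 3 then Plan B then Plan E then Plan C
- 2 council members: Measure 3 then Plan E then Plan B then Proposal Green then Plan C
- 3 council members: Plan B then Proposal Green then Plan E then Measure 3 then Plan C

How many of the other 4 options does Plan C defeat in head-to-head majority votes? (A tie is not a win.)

0

Plan C against each rival (7 council members):
Plan C vs Plan E: Plan C preferred on 1 ballot; Plan E wins 6–1.
Plan C vs Proposal Green: Proposal Green, 6–1.
Plan C–Measure 3: Measure 3 6–1.
Plan C vs Plan B: 1 to 6, Plan B.
Plan C beats no one; loses to Plan E, Proposal Green, Measure 3, Plan B — 0 pairwise wins.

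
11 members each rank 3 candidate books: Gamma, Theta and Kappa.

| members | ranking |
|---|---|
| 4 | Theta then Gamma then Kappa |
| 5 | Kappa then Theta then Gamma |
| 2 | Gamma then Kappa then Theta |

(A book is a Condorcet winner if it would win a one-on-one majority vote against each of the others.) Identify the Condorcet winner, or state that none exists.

Check each pair by majority over 11 ballots:
Gamma–Theta: Theta 9–2.
Gamma–Kappa: Gamma 6–5.
Theta vs Kappa: Kappa wins 7–4.
Each book drops at least one matchup (Gamma loses to Theta; Theta loses to Kappa; Kappa loses to Gamma); the cycle Gamma > Kappa > Theta > Gamma rules out a Condorcet winner.

none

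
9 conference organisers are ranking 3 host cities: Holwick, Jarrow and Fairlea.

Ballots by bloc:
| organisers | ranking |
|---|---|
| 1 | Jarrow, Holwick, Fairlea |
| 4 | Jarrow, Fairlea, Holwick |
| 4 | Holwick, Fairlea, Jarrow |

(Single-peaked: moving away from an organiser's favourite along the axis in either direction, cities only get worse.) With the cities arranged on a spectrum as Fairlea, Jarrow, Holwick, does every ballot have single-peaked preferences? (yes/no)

no

Axis positions: Fairlea=1, Jarrow=2, Holwick=3.
Bloc 1 (peak Jarrow at position 2): ranking walks positions 2-3-1, expanding outward from the peak — single-peaked.
Bloc 2 (peak Jarrow at position 2): ranking walks positions 2-1-3, expanding outward from the peak — single-peaked.
Bloc 3: ranking walks positions 3-1-2; Fairlea is ranked above Jarrow even though Jarrow lies between Fairlea and the peak Holwick on the axis — preferences dip and rise again. Not single-peaked.
Bloc 3 violates single-peakedness, so the profile is not single-peaked on this axis.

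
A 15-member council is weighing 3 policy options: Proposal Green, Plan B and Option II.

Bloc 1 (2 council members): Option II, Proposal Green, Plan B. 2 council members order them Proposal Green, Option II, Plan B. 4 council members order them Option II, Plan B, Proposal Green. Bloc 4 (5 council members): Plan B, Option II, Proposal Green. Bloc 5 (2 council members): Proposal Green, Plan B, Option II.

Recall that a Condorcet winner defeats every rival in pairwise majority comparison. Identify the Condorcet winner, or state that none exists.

Pairwise majorities:
Proposal Green vs Plan B: 6 to 9, Plan B.
Proposal Green–Option II: Option II 11–4.
Plan B vs Option II: Option II, 8–7.
Only Option II has no losses; Option II is the Condorcet winner.

Option II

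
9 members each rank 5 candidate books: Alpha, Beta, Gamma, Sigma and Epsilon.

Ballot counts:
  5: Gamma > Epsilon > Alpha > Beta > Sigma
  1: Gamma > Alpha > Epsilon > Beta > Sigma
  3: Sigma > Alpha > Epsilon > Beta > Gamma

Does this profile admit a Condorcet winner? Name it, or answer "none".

Check each pair by majority over 9 ballots:
Alpha vs Beta: 9 to 0, Alpha.
Alpha vs Gamma: 3 to 6, Gamma.
Alpha vs Sigma: 5+1 = 6 for Alpha, 3 for Sigma — Alpha by 6–3.
Alpha vs Epsilon: 1+3 = 4 for Alpha, 5 for Epsilon — Epsilon by 5–4.
Beta vs Gamma: 3 to 6, Gamma.
Beta vs Sigma: 6 to 3, Beta.
Beta vs Epsilon: Beta preferred on 0 ballots; Epsilon wins 9–0.
Gamma vs Sigma: Gamma is ranked higher on 5+1 = 6 ballots, Sigma on 3. Gamma wins 6–3.
Gamma vs Epsilon: 5+1 = 6 for Gamma, 3 for Epsilon — Gamma by 6–3.
Sigma vs Epsilon: Sigma preferred on 3 ballots; Epsilon wins 6–3.
Gamma beats each of Alpha, Beta, Sigma, Epsilon — Gamma is the Condorcet winner.

Gamma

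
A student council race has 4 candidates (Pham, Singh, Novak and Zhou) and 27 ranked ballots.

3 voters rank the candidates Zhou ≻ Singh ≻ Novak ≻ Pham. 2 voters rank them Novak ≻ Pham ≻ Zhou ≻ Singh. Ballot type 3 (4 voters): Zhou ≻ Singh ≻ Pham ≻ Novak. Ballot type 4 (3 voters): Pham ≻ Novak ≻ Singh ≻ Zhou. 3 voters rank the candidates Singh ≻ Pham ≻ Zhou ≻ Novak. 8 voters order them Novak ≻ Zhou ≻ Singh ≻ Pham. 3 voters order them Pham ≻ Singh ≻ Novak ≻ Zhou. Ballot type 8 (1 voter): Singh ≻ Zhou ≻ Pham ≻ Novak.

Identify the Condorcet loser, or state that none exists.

Head-to-head results (27 voters):
Pham vs Singh: Pham preferred on 2+3+3 = 8 ballots; Singh wins 19–8.
Pham vs Novak: Pham wins 14–13.
Pham vs Zhou: Pham is ranked higher on 2+3+3+3 = 11 ballots, Zhou on 16. Zhou wins 16–11.
Singh vs Novak: 14 to 13, Singh.
Singh–Zhou: Zhou 17–10.
Novak vs Zhou: 2+3+8+3 = 16 for Novak, 11 for Zhou — Novak by 16–11.
Each candidate has at least one pairwise win (Pham beats Novak; Singh beats Pham; Novak beats Zhou; Zhou beats Pham) — no Condorcet loser.

none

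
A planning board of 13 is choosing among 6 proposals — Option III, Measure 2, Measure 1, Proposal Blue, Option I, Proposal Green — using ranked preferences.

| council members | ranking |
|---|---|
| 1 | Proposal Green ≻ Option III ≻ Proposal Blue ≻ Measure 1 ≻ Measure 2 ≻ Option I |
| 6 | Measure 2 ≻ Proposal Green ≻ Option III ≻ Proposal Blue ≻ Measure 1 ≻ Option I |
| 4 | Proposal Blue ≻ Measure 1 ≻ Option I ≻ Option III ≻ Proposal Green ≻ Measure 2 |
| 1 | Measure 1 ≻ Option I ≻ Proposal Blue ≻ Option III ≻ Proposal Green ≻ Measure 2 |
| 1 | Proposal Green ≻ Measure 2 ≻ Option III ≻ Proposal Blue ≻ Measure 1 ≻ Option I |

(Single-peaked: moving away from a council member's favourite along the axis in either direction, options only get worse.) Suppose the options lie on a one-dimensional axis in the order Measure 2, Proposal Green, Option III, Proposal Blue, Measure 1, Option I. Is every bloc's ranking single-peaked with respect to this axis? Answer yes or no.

yes

Axis positions: Measure 2=1, Proposal Green=2, Option III=3, Proposal Blue=4, Measure 1=5, Option I=6.
Bloc 1 (peak Proposal Green at position 2): ranking walks positions 2-3-4-5-1-6, expanding outward from the peak — single-peaked.
Bloc 2 (peak Measure 2 at position 1): ranking walks positions 1-2-3-4-5-6, expanding outward from the peak — single-peaked.
Bloc 3 (peak Proposal Blue at position 4): ranking walks positions 4-5-6-3-2-1, expanding outward from the peak — single-peaked.
Bloc 4 (peak Measure 1 at position 5): ranking walks positions 5-6-4-3-2-1, expanding outward from the peak — single-peaked.
Bloc 5 (peak Proposal Green at position 2): ranking walks positions 2-1-3-4-5-6, expanding outward from the peak — single-peaked.
Every ranking is single-peaked on this axis.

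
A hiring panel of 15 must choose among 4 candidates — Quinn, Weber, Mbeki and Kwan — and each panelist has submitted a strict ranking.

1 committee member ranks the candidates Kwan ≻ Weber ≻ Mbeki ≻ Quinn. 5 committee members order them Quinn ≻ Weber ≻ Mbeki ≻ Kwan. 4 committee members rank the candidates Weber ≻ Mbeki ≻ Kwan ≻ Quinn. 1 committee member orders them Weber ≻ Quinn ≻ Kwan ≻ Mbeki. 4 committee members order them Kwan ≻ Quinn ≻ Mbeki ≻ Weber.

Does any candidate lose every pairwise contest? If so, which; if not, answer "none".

none

Pairwise majorities:
Quinn vs Weber: Quinn, 9–6.
Quinn vs Mbeki: Quinn wins 10–5.
Quinn vs Kwan: 5+1 = 6 for Quinn, 9 for Kwan — Kwan by 9–6.
Weber vs Mbeki: Weber wins 11–4.
Weber vs Kwan: Weber preferred on 5+4+1 = 10 ballots; Weber wins 10–5.
Mbeki vs Kwan: Mbeki, 9–6.
Every candidate wins at least one matchup (Quinn beats Weber; Weber beats Mbeki; Mbeki beats Kwan; Kwan beats Quinn), so there is no Condorcet loser.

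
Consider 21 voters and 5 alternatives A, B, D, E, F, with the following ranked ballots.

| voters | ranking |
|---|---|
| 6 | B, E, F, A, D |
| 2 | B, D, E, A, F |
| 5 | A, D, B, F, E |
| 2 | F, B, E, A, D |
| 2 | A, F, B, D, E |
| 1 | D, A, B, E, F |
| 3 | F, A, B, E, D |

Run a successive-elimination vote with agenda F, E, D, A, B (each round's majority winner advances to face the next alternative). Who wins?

B

Round 1: F vs E — 12–9, F advances.
Round 2: F vs D — 13–8, F advances.
Round 3: F vs A — 11–10, F advances.
Round 4: F vs B — 7–14, B advances.
The agenda winner is B.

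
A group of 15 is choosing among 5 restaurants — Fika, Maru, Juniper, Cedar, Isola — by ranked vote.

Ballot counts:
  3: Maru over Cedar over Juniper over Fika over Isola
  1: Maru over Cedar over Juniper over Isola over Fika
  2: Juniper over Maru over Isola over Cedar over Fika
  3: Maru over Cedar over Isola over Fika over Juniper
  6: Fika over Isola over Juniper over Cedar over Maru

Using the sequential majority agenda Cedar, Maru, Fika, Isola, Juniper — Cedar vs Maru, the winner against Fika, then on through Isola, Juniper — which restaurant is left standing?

Round 1: Cedar vs Maru — 6–9, Maru advances.
Round 2: Maru vs Fika — 9–6, Maru advances.
Round 3: Maru vs Isola — 9–6, Maru advances.
Round 4: Maru vs Juniper — 7–8, Juniper advances.
Juniper survives the agenda.

Juniper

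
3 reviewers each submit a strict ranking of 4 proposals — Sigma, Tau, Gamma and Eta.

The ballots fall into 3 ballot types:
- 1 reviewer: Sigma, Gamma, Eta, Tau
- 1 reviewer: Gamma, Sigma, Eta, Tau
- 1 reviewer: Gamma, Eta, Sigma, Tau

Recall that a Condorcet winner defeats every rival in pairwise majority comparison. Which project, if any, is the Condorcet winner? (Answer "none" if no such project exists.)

Gamma

Head-to-head results (3 reviewers):
Sigma–Tau: Sigma 3–0.
Sigma vs Gamma: Gamma, 2–1.
Sigma vs Eta: 1+1 = 2 for Sigma, 1 for Eta — Sigma by 2–1.
Tau vs Gamma: Gamma, 3–0.
Tau vs Eta: 0 to 3, Eta.
Gamma vs Eta: Gamma wins 3–0.
Only Gamma has no losses; Gamma is the Condorcet winner.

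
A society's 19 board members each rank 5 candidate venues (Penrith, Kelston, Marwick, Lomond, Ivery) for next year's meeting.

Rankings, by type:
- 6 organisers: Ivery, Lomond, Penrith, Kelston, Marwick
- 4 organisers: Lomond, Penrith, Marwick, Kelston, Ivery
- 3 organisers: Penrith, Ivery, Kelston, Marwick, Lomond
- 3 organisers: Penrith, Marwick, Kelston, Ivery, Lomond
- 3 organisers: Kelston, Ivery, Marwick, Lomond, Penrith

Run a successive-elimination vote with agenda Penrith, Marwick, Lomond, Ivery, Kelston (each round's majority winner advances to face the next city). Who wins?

Round 1: Penrith vs Marwick — 16–3, Penrith advances.
Round 2: Penrith vs Lomond — 6–13, Lomond advances.
Round 3: Lomond vs Ivery — 4–15, Ivery advances.
Round 4: Ivery vs Kelston — 9–10, Kelston advances.
Kelston survives the agenda.

Kelston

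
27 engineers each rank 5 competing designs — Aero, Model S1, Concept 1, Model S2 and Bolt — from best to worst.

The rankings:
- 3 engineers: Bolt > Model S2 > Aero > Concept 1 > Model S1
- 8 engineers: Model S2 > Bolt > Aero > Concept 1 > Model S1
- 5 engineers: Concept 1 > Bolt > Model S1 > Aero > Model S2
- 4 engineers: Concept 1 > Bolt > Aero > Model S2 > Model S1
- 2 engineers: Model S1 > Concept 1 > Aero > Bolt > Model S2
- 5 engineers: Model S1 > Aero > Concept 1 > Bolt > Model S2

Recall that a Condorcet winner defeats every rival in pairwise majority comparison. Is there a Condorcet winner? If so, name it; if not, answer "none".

none

Head-to-head results (27 engineers):
Aero vs Model S1: Aero wins 15–12.
Aero vs Concept 1: Aero is ranked higher on 3+8+5 = 16 ballots, Concept 1 on 11. Aero wins 16–11.
Aero vs Model S2: Aero, 16–11.
Aero vs Bolt: 2+5 = 7 for Aero, 20 for Bolt — Bolt by 20–7.
Model S1 vs Concept 1: Model S1 is ranked higher on 2+5 = 7 ballots, Concept 1 on 20. Concept 1 wins 20–7.
Model S1 vs Model S2: Model S2 wins 15–12.
Model S1 vs Bolt: Bolt, 20–7.
Concept 1 vs Model S2: Concept 1, 16–11.
Concept 1 vs Bolt: Concept 1 is ranked higher on 5+4+2+5 = 16 ballots, Bolt on 11. Concept 1 wins 16–11.
Model S2 vs Bolt: 8 to 19, Bolt.
No design is unbeaten: Aero loses to Bolt; Model S1 loses to Aero; Concept 1 loses to Aero; Model S2 loses to Aero; Bolt loses to Concept 1. In particular Aero beats Concept 1 beats Bolt beats Aero is a majority cycle — no Condorcet winner exists.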